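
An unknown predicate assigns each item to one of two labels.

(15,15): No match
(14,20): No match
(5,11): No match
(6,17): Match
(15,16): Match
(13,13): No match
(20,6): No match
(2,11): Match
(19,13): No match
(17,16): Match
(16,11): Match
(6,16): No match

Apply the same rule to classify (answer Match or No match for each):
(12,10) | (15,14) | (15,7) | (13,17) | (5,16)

All 'Match' examples share one property — sum is odd — and every 'No match' example lacks it.
(12,10): 12+10 = 22, does not pass → No match.
(15,14): 15+14 = 29, qualifies → Match.
(15,7): 15+7 = 22, does not pass → No match.
(13,17): 13+17 = 30, does not pass → No match.
(5,16): 5+16 = 21, qualifies → Match.

No match, Match, No match, No match, Match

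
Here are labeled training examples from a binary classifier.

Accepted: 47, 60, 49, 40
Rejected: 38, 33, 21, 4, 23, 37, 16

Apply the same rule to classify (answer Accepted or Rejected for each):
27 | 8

Every 'Accepted' example satisfies: at least 40. None of the 'Rejected' examples do.
27: 27 < 40 — does not pass, so Rejected. 8: 8 < 40 — does not pass, so Rejected.

Rejected, Rejected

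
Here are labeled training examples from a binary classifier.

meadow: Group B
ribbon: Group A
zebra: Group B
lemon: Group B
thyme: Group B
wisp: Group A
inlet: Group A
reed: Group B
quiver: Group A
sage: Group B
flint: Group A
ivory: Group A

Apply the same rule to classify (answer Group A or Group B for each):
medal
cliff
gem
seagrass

Group B, Group A, Group B, Group B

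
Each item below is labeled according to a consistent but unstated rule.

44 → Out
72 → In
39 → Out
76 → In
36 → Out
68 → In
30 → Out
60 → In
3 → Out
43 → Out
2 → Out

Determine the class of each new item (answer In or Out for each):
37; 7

Out, Out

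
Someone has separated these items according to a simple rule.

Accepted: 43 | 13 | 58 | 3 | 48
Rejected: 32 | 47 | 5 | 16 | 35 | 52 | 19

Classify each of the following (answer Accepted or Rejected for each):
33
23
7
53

Rule: ≡ 3 (mod 5). This holds for each 'Accepted' example and fails for each 'Rejected' one.
33 — 33 mod 5 = 3, hence Accepted. 23 — 23 mod 5 = 3, hence Accepted. 7 — 7 mod 5 = 2, hence Rejected. 53 — 53 mod 5 = 3, hence Accepted.

Accepted, Accepted, Rejected, Accepted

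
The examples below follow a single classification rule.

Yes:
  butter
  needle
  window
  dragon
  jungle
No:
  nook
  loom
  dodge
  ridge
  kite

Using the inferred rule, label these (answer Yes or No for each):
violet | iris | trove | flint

Yes, No, No, No

The rule appears to be: length 6.
violet: Yes (length 6). iris: No (length 4). trove: No (length 5). flint: No (length 5).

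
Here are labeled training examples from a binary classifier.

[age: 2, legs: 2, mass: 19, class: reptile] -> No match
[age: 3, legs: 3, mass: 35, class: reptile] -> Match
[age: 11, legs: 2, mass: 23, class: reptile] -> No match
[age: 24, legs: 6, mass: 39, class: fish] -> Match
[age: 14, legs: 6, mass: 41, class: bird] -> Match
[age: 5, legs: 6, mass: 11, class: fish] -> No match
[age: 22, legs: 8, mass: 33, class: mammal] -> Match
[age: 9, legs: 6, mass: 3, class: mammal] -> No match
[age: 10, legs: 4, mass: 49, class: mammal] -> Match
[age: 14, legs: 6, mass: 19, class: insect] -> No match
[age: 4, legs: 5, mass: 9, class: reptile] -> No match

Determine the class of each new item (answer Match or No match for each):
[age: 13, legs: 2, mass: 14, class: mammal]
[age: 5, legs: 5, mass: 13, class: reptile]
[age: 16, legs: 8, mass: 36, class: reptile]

The rule appears to be: mass ≥ 33.
[age: 13, legs: 2, mass: 14, class: mammal]: mass = 14, fails this test → No match. [age: 5, legs: 5, mass: 13, class: reptile]: mass = 13, fails this test → No match. [age: 16, legs: 8, mass: 36, class: reptile]: mass = 36, qualifies → Match.

No match, No match, Match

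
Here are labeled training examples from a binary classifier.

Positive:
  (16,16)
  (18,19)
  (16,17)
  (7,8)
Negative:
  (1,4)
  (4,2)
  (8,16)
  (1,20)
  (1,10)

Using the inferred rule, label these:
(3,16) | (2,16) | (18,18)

The classifier is using: |first − second| ≤ 1.
Negative: (3,16), since |3−16| = 13.
Negative: (2,16), since |2−16| = 14.
Positive: (18,18), since |18−18| = 0.

Negative, Negative, Positive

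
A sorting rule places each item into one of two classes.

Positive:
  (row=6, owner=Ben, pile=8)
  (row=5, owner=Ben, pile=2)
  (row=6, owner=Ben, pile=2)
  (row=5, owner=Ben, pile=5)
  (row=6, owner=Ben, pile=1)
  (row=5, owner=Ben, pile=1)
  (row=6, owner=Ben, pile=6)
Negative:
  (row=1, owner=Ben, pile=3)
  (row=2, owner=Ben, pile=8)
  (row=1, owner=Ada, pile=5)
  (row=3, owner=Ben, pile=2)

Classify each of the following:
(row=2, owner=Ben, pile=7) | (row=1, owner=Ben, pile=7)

A rule that fits every label: row ≥ 5 — true of each 'Positive' example, false of each 'Negative' one.
(row=2, owner=Ben, pile=7) — row = 2, hence Negative. (row=1, owner=Ben, pile=7) — row = 1, hence Negative.

Negative, Negative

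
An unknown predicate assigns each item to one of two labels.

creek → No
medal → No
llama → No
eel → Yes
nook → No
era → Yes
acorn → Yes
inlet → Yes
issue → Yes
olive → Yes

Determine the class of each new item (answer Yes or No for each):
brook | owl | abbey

No, Yes, Yes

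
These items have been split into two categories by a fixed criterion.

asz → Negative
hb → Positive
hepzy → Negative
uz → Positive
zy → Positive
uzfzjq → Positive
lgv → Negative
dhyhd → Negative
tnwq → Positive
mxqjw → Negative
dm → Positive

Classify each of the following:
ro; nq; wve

The rule appears to be: even length.
ro — length 2, hence Positive. nq — length 2, hence Positive. wve — length 3, hence Negative.

Positive, Positive, Negative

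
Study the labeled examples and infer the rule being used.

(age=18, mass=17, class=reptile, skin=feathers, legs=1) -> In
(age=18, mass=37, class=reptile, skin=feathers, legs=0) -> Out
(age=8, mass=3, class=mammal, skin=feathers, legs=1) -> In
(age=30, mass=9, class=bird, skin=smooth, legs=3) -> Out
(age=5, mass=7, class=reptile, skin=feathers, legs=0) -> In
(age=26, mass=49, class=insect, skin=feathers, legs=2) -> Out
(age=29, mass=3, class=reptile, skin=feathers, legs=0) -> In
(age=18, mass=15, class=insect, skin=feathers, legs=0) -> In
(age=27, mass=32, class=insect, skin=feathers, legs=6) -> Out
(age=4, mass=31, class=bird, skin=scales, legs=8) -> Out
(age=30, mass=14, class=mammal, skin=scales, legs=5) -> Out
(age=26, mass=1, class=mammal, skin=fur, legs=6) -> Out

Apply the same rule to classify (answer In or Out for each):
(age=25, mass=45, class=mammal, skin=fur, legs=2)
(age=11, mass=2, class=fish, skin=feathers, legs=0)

The simplest hypothesis consistent with all the labels is: skin is feathers AND mass ≤ 17.
(age=25, mass=45, class=mammal, skin=fur, legs=2): skin is fur, mass = 45 — fails this test, so Out.
(age=11, mass=2, class=fish, skin=feathers, legs=0): skin is feathers, mass = 2 — qualifies, so In.

Out, In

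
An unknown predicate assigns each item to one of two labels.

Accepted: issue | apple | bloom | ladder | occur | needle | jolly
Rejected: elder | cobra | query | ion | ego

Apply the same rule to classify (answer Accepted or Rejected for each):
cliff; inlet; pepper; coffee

Accepted, Rejected, Accepted, Accepted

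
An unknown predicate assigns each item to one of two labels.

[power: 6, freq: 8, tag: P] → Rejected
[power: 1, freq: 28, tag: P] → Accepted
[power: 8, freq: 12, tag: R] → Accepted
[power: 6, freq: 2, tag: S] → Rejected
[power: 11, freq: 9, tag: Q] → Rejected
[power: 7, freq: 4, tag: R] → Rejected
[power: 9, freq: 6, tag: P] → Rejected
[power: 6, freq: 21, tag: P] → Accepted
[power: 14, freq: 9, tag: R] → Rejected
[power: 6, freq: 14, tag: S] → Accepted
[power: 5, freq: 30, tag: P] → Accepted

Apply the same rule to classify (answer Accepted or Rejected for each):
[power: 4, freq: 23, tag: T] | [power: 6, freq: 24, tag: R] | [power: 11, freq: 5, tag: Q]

Every 'Accepted' example satisfies: freq ≥ 12. None of the 'Rejected' examples do.
[power: 4, freq: 23, tag: T]: freq = 23, has this property → Accepted. [power: 6, freq: 24, tag: R]: freq = 24, has this property → Accepted. [power: 11, freq: 5, tag: Q]: freq = 5, doesn't match → Rejected.

Accepted, Accepted, Rejected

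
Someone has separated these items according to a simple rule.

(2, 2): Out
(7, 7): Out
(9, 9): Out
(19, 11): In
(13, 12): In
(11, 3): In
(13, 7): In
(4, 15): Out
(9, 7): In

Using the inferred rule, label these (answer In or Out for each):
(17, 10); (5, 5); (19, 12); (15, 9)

All 'In' examples share one property — first > second — and every 'Out' example lacks it.
In: (17, 10), since 17 > 10.
Out: (5, 5), since 5 = 5.
In: (19, 12), since 19 > 12.
In: (15, 9), since 15 > 9.

In, Out, In, In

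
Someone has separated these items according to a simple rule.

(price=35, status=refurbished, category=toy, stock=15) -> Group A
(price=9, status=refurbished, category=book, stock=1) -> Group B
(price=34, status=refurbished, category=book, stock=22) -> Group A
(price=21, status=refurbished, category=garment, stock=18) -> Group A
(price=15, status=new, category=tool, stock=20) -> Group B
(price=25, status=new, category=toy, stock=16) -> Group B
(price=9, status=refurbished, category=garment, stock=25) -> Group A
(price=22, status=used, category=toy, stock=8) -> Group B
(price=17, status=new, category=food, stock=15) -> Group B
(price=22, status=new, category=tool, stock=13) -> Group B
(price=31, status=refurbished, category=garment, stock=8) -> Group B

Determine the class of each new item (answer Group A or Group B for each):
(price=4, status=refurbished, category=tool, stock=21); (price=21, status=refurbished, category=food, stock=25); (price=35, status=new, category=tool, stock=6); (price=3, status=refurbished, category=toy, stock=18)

One predicate separates the groups cleanly: status is refurbished AND stock ≥ 13.
Group A: (price=4, status=refurbished, category=tool, stock=21), since status is refurbished, stock = 21. Group A: (price=21, status=refurbished, category=food, stock=25), since status is refurbished, stock = 25. Group B: (price=35, status=new, category=tool, stock=6), since status is new, stock = 6. Group A: (price=3, status=refurbished, category=toy, stock=18), since status is refurbished, stock = 18.

Group A, Group A, Group B, Group A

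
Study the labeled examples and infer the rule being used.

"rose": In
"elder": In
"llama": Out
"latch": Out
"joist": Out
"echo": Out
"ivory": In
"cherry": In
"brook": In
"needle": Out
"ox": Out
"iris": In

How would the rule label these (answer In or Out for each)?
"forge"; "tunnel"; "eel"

One predicate separates the groups cleanly: contains 'r'.
"forge": has 'r' — qualifies, so In.
"tunnel": no 'r' — does not pass, so Out.
"eel": no 'r' — does not pass, so Out.

In, Out, Out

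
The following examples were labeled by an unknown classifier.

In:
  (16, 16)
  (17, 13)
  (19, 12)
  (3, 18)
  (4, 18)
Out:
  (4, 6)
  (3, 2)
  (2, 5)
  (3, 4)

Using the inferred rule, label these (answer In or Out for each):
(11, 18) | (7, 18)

Rule: sum ≥ 21. This holds for each 'In' example and fails for each 'Out' one.
(11, 18): 11+18 = 29, satisfies this → In.
(7, 18): 7+18 = 25, satisfies this → In.

In, In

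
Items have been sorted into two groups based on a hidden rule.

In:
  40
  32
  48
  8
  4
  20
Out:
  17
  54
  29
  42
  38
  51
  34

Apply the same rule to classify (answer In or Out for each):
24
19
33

Checking candidate rules against both groups, what survives is: multiple of 4.

In, Out, Out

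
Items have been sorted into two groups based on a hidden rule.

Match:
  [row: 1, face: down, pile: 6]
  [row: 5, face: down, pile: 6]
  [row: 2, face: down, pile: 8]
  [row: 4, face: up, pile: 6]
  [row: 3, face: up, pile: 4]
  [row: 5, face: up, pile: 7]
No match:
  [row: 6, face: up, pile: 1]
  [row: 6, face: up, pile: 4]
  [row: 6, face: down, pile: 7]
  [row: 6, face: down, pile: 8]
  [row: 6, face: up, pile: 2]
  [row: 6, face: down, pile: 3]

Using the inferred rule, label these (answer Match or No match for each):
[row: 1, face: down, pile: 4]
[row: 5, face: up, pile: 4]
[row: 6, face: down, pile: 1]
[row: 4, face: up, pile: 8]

The common property of the 'Match' items is: row ≤ 5. No 'No match' item has it.
Match: [row: 1, face: down, pile: 4], since row = 1.
Match: [row: 5, face: up, pile: 4], since row = 5.
No match: [row: 6, face: down, pile: 1], since row = 6.
Match: [row: 4, face: up, pile: 8], since row = 4.

Match, Match, No match, Match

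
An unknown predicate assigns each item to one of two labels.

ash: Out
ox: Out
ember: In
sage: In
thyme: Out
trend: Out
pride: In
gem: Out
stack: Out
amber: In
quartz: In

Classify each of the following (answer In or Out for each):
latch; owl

The pattern is that an item is 'In' exactly when: has ≥ 2 vowels.
latch: 1 vowel, fails this test → Out. owl: 1 vowel, fails this test → Out.

Out, Out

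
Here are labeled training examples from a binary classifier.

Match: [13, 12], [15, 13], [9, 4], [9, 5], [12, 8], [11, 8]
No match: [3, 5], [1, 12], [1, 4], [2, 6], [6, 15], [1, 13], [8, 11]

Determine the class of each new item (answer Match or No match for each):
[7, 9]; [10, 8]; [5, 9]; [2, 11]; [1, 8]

No match, Match, No match, No match, No match

The rule appears to be: first > second.
[7, 9] — 7 < 9, hence No match.
[10, 8] — 10 > 8, hence Match.
[5, 9] — 5 < 9, hence No match.
[2, 11] — 2 < 11, hence No match.
[1, 8] — 1 < 8, hence No match.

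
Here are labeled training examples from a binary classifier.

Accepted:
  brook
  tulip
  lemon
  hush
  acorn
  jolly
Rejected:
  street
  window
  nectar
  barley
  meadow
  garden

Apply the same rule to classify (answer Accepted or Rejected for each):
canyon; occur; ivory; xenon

Rejected, Accepted, Accepted, Accepted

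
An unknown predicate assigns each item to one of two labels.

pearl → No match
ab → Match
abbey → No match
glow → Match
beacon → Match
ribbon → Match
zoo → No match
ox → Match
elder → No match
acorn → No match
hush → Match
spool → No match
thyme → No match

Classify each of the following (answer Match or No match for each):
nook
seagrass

The classifier is using: even length.

Match, Match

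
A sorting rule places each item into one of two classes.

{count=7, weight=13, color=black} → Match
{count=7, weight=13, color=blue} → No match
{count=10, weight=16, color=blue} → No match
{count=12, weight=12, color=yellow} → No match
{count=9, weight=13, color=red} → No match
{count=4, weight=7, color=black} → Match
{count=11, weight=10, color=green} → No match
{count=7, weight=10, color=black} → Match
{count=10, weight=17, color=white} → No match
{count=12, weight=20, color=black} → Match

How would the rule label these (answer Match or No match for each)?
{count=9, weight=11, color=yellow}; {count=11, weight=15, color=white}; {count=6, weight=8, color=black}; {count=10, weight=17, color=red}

No match, No match, Match, No match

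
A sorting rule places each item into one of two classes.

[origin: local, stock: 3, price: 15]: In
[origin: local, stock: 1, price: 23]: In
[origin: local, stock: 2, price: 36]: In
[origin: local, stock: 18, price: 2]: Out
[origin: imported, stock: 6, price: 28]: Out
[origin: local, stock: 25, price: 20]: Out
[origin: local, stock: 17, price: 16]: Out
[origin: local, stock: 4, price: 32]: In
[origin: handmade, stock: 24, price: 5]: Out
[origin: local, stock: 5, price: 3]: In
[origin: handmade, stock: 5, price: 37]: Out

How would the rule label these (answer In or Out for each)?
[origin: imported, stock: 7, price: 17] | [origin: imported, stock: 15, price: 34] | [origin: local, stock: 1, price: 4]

The simplest hypothesis consistent with all the labels is: origin is local AND stock ≤ 5.
Out: [origin: imported, stock: 7, price: 17], since origin is imported, stock = 7. Out: [origin: imported, stock: 15, price: 34], since origin is imported, stock = 15. In: [origin: local, stock: 1, price: 4], since origin is local, stock = 1.

Out, Out, In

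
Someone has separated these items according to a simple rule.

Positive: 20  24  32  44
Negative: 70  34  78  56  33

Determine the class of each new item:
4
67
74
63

Positive, Negative, Negative, Negative

The common property of the 'Positive' items is: multiple of 4 AND at most 44. No 'Negative' item has it.
4: 4 = 4·1, 4 ≤ 44, passes → Positive. 67: 67 = 4·16 + 3, 67 > 44, doesn't match → Negative. 74: 74 = 4·18 + 2, 74 > 44, doesn't match → Negative. 63: 63 = 4·15 + 3, 63 > 44, doesn't match → Negative.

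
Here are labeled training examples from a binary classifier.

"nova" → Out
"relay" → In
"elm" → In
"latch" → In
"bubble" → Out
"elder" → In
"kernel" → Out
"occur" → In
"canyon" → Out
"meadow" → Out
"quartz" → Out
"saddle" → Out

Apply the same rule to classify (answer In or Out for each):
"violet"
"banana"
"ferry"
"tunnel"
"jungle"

Out, Out, In, Out, Out

All 'In' examples share one property — odd length — and every 'Out' example lacks it.
Out: "violet", since length 6. Out: "banana", since length 6. In: "ferry", since length 5. Out: "tunnel", since length 6. Out: "jungle", since length 6.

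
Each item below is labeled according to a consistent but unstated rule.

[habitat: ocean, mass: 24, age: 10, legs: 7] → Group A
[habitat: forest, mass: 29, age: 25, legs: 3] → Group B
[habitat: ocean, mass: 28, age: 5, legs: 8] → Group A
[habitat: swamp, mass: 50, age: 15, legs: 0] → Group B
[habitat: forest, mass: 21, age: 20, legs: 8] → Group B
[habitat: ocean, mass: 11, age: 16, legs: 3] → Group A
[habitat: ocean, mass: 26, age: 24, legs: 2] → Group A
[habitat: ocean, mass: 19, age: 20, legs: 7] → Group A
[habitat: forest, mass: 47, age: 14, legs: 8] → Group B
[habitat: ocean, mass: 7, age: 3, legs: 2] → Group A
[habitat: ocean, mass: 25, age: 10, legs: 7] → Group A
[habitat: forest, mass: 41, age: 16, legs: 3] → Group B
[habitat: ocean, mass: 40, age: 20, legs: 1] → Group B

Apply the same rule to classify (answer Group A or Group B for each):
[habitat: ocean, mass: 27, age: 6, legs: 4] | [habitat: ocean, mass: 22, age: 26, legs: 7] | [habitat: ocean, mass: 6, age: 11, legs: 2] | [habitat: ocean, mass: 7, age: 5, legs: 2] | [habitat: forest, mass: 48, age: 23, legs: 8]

Every 'Group A' example satisfies: habitat is ocean AND legs ≥ 2. None of the 'Group B' examples do.

Group A, Group A, Group A, Group A, Group B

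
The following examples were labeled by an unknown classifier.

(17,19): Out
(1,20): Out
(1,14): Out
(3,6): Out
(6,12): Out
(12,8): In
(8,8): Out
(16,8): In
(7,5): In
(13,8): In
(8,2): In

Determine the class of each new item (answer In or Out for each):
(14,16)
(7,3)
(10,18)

'In' ⟺ first > second.

Out, In, Out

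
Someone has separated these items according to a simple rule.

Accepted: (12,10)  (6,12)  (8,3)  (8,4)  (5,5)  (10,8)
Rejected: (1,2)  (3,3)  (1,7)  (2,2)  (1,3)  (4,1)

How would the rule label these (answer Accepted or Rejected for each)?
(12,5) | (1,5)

A rule that fits every label: sum ≥ 10 — true of each 'Accepted' example, false of each 'Rejected' one.
(12,5): 12+5 = 17, fits → Accepted.
(1,5): 1+5 = 6, does not satisfy this → Rejected.

Accepted, Rejected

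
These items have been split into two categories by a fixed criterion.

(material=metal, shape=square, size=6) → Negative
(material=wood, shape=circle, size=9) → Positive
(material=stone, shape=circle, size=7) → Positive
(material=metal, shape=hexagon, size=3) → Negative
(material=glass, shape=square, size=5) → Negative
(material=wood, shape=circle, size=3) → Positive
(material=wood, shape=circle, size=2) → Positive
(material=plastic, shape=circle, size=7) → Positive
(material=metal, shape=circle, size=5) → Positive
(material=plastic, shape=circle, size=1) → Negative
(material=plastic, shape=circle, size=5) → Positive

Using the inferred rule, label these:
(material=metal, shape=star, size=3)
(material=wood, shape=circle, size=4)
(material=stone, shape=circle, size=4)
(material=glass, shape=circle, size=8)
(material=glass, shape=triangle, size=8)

A rule that fits every label: shape is circle AND size ≥ 2 — true of each 'Positive' example, false of each 'Negative' one.
Negative: (material=metal, shape=star, size=3), since shape is star, size = 3. Positive: (material=wood, shape=circle, size=4), since shape is circle, size = 4. Positive: (material=stone, shape=circle, size=4), since shape is circle, size = 4. Positive: (material=glass, shape=circle, size=8), since shape is circle, size = 8. Negative: (material=glass, shape=triangle, size=8), since shape is triangle, size = 8.

Negative, Positive, Positive, Positive, Negative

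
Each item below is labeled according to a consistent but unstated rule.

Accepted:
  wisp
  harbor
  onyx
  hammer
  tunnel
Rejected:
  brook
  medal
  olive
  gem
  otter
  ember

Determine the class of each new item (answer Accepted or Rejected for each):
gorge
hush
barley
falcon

Rejected, Accepted, Accepted, Accepted

The classifier is using: even length.
gorge: length 5, does not satisfy this → Rejected. hush: length 4, has this property → Accepted. barley: length 6, has this property → Accepted. falcon: length 6, has this property → Accepted.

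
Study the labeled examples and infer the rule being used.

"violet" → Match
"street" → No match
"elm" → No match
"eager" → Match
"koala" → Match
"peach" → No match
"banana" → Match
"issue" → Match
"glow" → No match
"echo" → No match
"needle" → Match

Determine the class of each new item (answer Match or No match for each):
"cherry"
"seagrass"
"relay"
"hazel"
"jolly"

Rule: has ≥ 3 vowels. This holds for each 'Match' example and fails for each 'No match' one.
"cherry" — 1 vowel, hence No match. "seagrass" — 3 vowels, hence Match. "relay" — 2 vowels, hence No match. "hazel" — 2 vowels, hence No match. "jolly" — 1 vowel, hence No match.

No match, Match, No match, No match, No match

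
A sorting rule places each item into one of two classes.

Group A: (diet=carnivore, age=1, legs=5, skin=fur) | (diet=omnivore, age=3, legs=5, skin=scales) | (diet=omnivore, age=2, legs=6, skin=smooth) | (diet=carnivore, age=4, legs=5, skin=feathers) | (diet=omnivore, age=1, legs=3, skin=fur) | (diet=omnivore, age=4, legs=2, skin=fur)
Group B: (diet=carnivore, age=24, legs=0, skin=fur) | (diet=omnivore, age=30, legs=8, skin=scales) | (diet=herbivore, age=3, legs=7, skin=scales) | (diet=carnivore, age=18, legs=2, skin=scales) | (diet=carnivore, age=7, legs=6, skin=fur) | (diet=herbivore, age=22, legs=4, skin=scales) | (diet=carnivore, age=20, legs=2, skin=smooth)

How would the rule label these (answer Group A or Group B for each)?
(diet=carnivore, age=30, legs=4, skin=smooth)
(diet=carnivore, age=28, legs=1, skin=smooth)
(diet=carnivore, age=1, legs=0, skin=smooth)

The rule appears to be: age ≤ 4 AND legs ≤ 6.
(diet=carnivore, age=30, legs=4, skin=smooth): Group B (age = 30, legs = 4).
(diet=carnivore, age=28, legs=1, skin=smooth): Group B (age = 28, legs = 1).
(diet=carnivore, age=1, legs=0, skin=smooth): Group A (age = 1, legs = 0).

Group B, Group B, Group A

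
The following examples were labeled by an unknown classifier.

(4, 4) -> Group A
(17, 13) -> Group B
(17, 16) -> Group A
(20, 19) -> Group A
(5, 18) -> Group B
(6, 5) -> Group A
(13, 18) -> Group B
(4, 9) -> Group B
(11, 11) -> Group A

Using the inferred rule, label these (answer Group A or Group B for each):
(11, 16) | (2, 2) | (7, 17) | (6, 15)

Group B, Group A, Group B, Group B

Every 'Group A' example satisfies: |first − second| ≤ 1. None of the 'Group B' examples do.
(11, 16): |11−16| = 5, does not fit → Group B.
(2, 2): |2−2| = 0, has this property → Group A.
(7, 17): |7−17| = 10, does not fit → Group B.
(6, 15): |6−15| = 9, does not fit → Group B.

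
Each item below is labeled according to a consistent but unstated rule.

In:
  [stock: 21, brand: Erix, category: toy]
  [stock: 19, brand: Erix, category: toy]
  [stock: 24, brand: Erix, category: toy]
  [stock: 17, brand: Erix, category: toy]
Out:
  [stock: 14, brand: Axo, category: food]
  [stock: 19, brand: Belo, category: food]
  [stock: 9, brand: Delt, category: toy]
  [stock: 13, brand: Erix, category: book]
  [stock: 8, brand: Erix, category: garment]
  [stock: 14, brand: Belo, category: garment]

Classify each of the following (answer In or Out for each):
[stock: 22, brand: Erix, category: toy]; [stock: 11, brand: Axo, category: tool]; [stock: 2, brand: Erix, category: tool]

Rule: brand is Erix AND category is toy. This holds for each 'In' example and fails for each 'Out' one.

In, Out, Out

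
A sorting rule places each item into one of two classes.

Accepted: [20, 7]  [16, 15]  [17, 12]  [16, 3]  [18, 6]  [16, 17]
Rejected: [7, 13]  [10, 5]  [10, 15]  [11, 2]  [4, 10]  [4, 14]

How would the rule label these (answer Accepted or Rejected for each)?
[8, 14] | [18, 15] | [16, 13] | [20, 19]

The classifier is using: first ≥ 12.

Rejected, Accepted, Accepted, Accepted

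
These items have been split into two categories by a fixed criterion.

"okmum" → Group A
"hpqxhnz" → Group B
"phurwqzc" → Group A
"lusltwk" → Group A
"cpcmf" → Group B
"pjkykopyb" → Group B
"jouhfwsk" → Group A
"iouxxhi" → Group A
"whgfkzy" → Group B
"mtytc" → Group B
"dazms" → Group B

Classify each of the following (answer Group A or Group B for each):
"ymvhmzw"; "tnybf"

Group B, Group B

The distinguishing property — contains 'u' — holds for all the 'Group A' cases and none of the 'Group B' cases.
Group B: "ymvhmzw", since no 'u'. Group B: "tnybf", since no 'u'.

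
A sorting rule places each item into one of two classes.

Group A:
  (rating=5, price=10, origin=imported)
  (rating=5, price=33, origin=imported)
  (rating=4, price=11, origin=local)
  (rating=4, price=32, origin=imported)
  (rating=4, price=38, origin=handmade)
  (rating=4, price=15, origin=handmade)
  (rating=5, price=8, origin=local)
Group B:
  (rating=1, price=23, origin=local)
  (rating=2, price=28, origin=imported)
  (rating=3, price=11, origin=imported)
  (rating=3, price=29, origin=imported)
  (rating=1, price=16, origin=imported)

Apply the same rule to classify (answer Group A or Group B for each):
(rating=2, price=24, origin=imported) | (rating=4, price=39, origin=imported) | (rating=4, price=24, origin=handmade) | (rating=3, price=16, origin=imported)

Group B, Group A, Group A, Group B

The distinguishing property — rating ≥ 4 — holds for all the 'Group A' cases and none of the 'Group B' cases.
Group B: (rating=2, price=24, origin=imported), since rating = 2. Group A: (rating=4, price=39, origin=imported), since rating = 4. Group A: (rating=4, price=24, origin=handmade), since rating = 4. Group B: (rating=3, price=16, origin=imported), since rating = 3.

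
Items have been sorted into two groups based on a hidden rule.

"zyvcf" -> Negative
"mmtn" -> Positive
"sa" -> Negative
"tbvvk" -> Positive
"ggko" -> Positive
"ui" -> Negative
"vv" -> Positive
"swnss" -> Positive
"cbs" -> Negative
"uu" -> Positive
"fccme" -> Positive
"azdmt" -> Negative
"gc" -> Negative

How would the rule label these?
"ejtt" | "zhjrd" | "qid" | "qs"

Positive, Negative, Negative, Negative

Rule: has a double letter. This holds for each 'Positive' example and fails for each 'Negative' one.
"ejtt" → 'tt' doubled → Positive.
"zhjrd" → no doubled letter → Negative.
"qid" → no doubled letter → Negative.
"qs" → no doubled letter → Negative.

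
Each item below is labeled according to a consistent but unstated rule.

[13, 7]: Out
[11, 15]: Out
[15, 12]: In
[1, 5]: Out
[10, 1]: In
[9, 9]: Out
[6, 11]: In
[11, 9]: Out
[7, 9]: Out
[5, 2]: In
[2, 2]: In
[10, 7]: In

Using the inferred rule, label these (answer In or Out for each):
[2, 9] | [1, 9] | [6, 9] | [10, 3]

In, Out, In, In

Comparing the two groups points to one rule — product is even.
[2, 9] → 2·9 = 18 → In.
[1, 9] → 1·9 = 9 → Out.
[6, 9] → 6·9 = 54 → In.
[10, 3] → 10·3 = 30 → In.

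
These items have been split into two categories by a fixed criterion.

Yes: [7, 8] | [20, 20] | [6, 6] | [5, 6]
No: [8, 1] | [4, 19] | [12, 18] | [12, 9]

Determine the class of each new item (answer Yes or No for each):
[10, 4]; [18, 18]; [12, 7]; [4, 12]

The rule appears to be: |first − second| ≤ 1.
[10, 4]: No (|10−4| = 6).
[18, 18]: Yes (|18−18| = 0).
[12, 7]: No (|12−7| = 5).
[4, 12]: No (|4−12| = 8).

No, Yes, No, No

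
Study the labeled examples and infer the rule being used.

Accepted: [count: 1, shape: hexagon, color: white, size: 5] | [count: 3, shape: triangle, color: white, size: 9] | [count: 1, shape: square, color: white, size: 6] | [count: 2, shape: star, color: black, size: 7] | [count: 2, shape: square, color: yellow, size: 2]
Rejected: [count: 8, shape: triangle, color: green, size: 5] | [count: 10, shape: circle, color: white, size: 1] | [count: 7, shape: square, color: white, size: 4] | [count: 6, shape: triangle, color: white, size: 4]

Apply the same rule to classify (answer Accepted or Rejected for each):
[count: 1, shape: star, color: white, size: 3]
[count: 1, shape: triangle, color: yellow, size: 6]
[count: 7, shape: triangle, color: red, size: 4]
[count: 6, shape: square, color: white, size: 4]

Accepted, Accepted, Rejected, Rejected

The simplest hypothesis consistent with all the labels is: count ≤ 3.
Accepted: [count: 1, shape: star, color: white, size: 3], since count = 1. Accepted: [count: 1, shape: triangle, color: yellow, size: 6], since count = 1. Rejected: [count: 7, shape: triangle, color: red, size: 4], since count = 7. Rejected: [count: 6, shape: square, color: white, size: 4], since count = 6.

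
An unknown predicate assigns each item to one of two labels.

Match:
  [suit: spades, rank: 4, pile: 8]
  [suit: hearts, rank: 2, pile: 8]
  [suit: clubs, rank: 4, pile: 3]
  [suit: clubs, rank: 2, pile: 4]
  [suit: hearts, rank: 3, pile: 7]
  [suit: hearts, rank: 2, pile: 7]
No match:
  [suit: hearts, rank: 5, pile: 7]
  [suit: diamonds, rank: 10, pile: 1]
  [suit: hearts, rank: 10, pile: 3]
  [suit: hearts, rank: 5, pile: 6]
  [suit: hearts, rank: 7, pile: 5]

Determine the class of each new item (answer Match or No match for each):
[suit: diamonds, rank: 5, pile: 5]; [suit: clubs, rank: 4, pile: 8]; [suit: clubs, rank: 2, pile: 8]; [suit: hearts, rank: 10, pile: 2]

No match, Match, Match, No match

The classifier is using: rank ≤ 4.
No match: [suit: diamonds, rank: 5, pile: 5], since rank = 5. Match: [suit: clubs, rank: 4, pile: 8], since rank = 4. Match: [suit: clubs, rank: 2, pile: 8], since rank = 2. No match: [suit: hearts, rank: 10, pile: 2], since rank = 10.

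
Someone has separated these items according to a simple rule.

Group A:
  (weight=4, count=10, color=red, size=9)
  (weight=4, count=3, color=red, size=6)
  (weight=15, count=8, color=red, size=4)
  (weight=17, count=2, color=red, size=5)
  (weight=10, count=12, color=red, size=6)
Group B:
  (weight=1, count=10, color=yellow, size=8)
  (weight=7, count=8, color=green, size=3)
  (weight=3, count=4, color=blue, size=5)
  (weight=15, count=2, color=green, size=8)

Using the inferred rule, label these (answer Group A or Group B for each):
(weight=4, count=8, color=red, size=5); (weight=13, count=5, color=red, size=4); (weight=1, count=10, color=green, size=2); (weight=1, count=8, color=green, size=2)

Group A, Group A, Group B, Group B

The simplest hypothesis consistent with all the labels is: color is red.
(weight=4, count=8, color=red, size=5): Group A (color is red). (weight=13, count=5, color=red, size=4): Group A (color is red). (weight=1, count=10, color=green, size=2): Group B (color is green). (weight=1, count=8, color=green, size=2): Group B (color is green).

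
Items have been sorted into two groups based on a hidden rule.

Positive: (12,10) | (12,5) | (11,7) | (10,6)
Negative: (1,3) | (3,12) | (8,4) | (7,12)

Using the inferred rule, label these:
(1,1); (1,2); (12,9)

'Positive' ⟺ first ≥ 10.
(1,1): first 1, fails this test → Negative. (1,2): first 1, fails this test → Negative. (12,9): first 12, fits → Positive.

Negative, Negative, Positive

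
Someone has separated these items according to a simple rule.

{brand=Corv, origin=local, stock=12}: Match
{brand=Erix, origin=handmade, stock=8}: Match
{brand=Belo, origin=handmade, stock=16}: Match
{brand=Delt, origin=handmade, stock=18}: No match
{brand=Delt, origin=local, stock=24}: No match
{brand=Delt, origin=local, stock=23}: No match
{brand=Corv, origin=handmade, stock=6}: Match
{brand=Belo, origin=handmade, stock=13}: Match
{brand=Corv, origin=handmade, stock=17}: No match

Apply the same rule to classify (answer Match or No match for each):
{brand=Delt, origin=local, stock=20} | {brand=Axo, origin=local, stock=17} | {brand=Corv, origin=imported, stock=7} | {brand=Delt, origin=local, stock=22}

No match, No match, Match, No match

The distinguishing property — stock ≤ 16 — holds for all the 'Match' cases and none of the 'No match' cases.
{brand=Delt, origin=local, stock=20} → stock = 20 → No match. {brand=Axo, origin=local, stock=17} → stock = 17 → No match. {brand=Corv, origin=imported, stock=7} → stock = 7 → Match. {brand=Delt, origin=local, stock=22} → stock = 22 → No match.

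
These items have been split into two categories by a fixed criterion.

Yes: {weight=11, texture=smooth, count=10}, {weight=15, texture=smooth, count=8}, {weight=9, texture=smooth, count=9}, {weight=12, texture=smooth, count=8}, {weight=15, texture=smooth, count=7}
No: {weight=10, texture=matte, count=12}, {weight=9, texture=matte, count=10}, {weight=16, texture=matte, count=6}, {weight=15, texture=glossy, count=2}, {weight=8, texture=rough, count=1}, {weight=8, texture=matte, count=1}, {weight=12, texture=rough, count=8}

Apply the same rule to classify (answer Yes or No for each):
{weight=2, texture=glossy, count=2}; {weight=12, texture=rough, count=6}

No, No

All 'Yes' examples share one property — texture is smooth — and every 'No' example lacks it.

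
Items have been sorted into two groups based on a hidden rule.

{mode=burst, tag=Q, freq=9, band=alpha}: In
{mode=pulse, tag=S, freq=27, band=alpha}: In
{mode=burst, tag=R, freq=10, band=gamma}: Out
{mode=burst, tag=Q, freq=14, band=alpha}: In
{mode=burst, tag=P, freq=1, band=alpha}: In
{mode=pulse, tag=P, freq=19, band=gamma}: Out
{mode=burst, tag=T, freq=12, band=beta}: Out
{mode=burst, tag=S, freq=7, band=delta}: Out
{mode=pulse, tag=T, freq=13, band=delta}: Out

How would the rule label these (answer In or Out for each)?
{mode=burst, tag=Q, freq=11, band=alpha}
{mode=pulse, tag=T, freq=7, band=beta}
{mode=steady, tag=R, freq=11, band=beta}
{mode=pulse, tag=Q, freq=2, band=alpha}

'In' ⟺ band is alpha.
{mode=burst, tag=Q, freq=11, band=alpha}: band is alpha — satisfies this, so In.
{mode=pulse, tag=T, freq=7, band=beta}: band is beta — does not satisfy this, so Out.
{mode=steady, tag=R, freq=11, band=beta}: band is beta — does not satisfy this, so Out.
{mode=pulse, tag=Q, freq=2, band=alpha}: band is alpha — satisfies this, so In.

In, Out, Out, In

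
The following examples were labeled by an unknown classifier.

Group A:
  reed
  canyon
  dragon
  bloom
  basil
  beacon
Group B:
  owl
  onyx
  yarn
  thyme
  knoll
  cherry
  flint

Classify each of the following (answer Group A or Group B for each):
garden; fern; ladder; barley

One predicate separates the groups cleanly: has ≥ 2 vowels.
garden → 2 vowels → Group A.
fern → 1 vowel → Group B.
ladder → 2 vowels → Group A.
barley → 2 vowels → Group A.

Group A, Group B, Group A, Group A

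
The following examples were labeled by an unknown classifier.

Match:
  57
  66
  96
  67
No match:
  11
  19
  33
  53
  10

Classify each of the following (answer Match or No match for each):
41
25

The rule appears to be: at least 57.

No match, No match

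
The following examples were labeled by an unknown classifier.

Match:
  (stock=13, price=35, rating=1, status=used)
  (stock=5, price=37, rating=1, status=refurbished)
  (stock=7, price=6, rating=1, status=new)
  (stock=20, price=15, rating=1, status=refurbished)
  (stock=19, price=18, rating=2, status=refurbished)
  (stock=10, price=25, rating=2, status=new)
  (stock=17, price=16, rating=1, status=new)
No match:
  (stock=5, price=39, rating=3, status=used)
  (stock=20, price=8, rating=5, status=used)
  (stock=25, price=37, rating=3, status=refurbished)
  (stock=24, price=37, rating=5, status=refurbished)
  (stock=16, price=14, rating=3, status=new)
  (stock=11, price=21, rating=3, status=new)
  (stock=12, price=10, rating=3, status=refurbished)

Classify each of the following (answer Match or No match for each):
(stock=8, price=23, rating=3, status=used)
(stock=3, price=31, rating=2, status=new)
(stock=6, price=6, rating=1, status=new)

No match, Match, Match

Rule: rating ≤ 2. This holds for each 'Match' example and fails for each 'No match' one.
No match: (stock=8, price=23, rating=3, status=used), since rating = 3. Match: (stock=3, price=31, rating=2, status=new), since rating = 2. Match: (stock=6, price=6, rating=1, status=new), since rating = 1.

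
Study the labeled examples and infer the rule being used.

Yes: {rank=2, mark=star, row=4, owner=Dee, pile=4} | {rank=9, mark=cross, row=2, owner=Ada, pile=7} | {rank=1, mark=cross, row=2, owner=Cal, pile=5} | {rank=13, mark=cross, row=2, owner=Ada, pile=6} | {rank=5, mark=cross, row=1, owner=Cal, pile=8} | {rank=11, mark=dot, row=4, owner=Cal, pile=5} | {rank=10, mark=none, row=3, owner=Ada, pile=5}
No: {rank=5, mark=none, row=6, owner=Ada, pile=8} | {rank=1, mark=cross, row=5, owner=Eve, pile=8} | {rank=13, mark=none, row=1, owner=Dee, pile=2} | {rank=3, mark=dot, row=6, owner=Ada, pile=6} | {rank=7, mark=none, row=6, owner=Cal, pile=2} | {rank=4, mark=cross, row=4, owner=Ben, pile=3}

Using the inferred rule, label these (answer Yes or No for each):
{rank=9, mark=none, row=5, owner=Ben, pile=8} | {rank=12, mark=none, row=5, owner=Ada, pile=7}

The pattern is that an item is 'Yes' exactly when: pile ≥ 4 AND row ≤ 4.

No, No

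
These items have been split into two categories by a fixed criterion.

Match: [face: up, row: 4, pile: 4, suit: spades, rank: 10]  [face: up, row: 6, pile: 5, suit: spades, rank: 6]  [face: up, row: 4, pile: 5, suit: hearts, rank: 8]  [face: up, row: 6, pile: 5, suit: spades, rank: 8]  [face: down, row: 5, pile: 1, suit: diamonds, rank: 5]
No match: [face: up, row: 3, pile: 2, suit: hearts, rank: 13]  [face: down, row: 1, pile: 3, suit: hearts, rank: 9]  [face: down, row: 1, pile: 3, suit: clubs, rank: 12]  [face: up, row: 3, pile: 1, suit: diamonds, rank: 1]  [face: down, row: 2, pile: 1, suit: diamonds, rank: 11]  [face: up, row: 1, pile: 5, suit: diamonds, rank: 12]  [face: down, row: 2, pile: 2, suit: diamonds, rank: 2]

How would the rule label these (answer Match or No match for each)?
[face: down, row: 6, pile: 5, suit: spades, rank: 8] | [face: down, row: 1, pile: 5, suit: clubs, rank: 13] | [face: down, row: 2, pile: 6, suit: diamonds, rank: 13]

Match, No match, No match

The pattern is that an item is 'Match' exactly when: row ≥ 4.
[face: down, row: 6, pile: 5, suit: spades, rank: 8] — row = 6, hence Match.
[face: down, row: 1, pile: 5, suit: clubs, rank: 13] — row = 1, hence No match.
[face: down, row: 2, pile: 6, suit: diamonds, rank: 13] — row = 2, hence No match.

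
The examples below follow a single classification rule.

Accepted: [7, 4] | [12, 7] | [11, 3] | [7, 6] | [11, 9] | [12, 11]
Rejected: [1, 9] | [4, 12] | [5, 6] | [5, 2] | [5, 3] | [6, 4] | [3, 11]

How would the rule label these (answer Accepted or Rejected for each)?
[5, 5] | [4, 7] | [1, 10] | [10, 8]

Rejected, Rejected, Rejected, Accepted

All 'Accepted' examples share one property — first ≥ 7 — and every 'Rejected' example lacks it.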